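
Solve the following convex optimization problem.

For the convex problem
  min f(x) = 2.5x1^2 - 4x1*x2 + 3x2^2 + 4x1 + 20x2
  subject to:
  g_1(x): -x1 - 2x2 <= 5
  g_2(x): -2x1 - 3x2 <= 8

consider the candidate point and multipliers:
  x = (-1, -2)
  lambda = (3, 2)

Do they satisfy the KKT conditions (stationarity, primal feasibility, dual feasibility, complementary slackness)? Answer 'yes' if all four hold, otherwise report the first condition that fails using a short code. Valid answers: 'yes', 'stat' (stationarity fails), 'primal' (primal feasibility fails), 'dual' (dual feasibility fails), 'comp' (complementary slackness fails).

Gradient of f: grad f(x) = Q x + c = (7, 12)
Constraint values g_i(x) = a_i^T x - b_i:
  g_1((-1, -2)) = 0
  g_2((-1, -2)) = 0
Stationarity residual: grad f(x) + sum_i lambda_i a_i = (0, 0)
  -> stationarity OK
Primal feasibility (all g_i <= 0): OK
Dual feasibility (all lambda_i >= 0): OK
Complementary slackness (lambda_i * g_i(x) = 0 for all i): OK

Verdict: yes, KKT holds.

yes


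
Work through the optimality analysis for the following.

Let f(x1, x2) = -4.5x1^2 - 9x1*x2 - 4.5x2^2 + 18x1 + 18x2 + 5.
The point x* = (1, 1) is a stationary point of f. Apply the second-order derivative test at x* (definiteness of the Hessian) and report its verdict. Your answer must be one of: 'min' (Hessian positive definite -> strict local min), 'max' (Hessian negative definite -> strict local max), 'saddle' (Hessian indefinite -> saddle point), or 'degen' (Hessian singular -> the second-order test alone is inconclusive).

Compute the Hessian H = grad^2 f:
  H = [[-9, -9], [-9, -9]]
Verify stationarity: grad f(x*) = H x* + g = (0, 0).
Eigenvalues of H: -18, 0.
H has a zero eigenvalue (singular; negative semidefinite but not definite), so H is neither positive definite, negative definite, nor indefinite. The second-order test alone is inconclusive -> degen.
(Indeed, f is constant along the null direction of H through x*, so x* is not a strict local extremum.)

degen


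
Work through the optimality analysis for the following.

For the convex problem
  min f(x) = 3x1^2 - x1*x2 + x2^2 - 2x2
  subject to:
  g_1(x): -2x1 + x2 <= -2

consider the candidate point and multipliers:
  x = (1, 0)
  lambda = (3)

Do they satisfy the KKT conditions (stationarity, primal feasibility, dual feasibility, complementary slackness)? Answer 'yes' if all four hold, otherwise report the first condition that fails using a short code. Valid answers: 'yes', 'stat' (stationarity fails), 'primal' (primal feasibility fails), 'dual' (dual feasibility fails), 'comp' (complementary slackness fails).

Gradient of f: grad f(x) = Q x + c = (6, -3)
Constraint values g_i(x) = a_i^T x - b_i:
  g_1((1, 0)) = 0
Stationarity residual: grad f(x) + sum_i lambda_i a_i = (0, 0)
  -> stationarity OK
Primal feasibility (all g_i <= 0): OK
Dual feasibility (all lambda_i >= 0): OK
Complementary slackness (lambda_i * g_i(x) = 0 for all i): OK

Verdict: yes, KKT holds.

yes


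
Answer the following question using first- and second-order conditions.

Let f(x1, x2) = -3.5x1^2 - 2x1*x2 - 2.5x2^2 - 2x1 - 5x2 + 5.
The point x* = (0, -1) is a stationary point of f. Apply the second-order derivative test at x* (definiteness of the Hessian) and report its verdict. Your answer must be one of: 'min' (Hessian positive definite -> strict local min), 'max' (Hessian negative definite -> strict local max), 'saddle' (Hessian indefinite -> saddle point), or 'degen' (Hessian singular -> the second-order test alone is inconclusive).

Compute the Hessian H = grad^2 f:
  H = [[-7, -2], [-2, -5]]
Verify stationarity: grad f(x*) = H x* + g = (0, 0).
Eigenvalues of H: -8.2361, -3.7639.
Both eigenvalues < 0, so H is negative definite -> x* is a strict local max.

max


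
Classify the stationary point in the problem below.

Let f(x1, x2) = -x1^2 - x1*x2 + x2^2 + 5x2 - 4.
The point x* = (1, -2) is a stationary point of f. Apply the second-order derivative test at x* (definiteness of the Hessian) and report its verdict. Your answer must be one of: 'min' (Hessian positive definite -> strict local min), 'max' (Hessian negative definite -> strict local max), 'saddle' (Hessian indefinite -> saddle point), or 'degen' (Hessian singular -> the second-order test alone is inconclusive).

Compute the Hessian H = grad^2 f:
  H = [[-2, -1], [-1, 2]]
Verify stationarity: grad f(x*) = H x* + g = (0, 0).
Eigenvalues of H: -2.2361, 2.2361.
Eigenvalues have mixed signs, so H is indefinite -> x* is a saddle point.

saddle


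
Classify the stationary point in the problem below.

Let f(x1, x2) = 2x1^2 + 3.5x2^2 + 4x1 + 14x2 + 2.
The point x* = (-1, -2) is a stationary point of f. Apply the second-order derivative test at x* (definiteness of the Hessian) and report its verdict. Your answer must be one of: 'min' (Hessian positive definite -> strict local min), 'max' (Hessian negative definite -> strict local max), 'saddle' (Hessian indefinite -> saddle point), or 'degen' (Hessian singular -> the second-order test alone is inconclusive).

Compute the Hessian H = grad^2 f:
  H = [[4, 0], [0, 7]]
Verify stationarity: grad f(x*) = H x* + g = (0, 0).
Eigenvalues of H: 4, 7.
Both eigenvalues > 0, so H is positive definite -> x* is a strict local min.

min


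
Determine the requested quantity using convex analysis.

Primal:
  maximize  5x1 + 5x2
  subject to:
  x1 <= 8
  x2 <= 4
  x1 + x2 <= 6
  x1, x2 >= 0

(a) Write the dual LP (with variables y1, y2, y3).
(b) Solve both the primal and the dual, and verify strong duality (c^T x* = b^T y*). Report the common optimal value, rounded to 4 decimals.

The standard primal-dual pair for 'max c^T x s.t. A x <= b, x >= 0' is:
  Dual:  min b^T y  s.t.  A^T y >= c,  y >= 0.

So the dual LP is:
  minimize  8y1 + 4y2 + 6y3
  subject to:
    y1 + y3 >= 5
    y2 + y3 >= 5
    y1, y2, y3 >= 0

Solving the primal: x* = (6, 0).
  primal value c^T x* = 30.
Solving the dual: y* = (0, 0, 5).
  dual value b^T y* = 30.
Strong duality: c^T x* = b^T y*. Confirmed.

30


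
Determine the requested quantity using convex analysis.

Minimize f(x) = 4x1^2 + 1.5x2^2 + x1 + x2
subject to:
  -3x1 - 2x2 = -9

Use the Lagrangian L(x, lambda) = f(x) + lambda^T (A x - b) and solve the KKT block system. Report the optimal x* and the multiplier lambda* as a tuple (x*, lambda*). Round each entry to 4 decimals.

Form the Lagrangian:
  L(x, lambda) = (1/2) x^T Q x + c^T x + lambda^T (A x - b)
Stationarity (grad_x L = 0): Q x + c + A^T lambda = 0.
Primal feasibility: A x = b.

This gives the KKT block system:
  [ Q   A^T ] [ x     ]   [-c ]
  [ A    0  ] [ lambda ] = [ b ]

Solving the linear system:
  x*      = (1.4068, 2.3898)
  lambda* = (4.0847)
  f(x*)   = 20.2797

x* = (1.4068, 2.3898), lambda* = (4.0847)


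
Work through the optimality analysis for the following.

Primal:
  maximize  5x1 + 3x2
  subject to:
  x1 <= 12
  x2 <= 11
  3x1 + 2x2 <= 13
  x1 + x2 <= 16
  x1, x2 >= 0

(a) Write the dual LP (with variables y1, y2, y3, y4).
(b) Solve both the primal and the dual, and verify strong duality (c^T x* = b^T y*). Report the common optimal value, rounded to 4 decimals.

The standard primal-dual pair for 'max c^T x s.t. A x <= b, x >= 0' is:
  Dual:  min b^T y  s.t.  A^T y >= c,  y >= 0.

So the dual LP is:
  minimize  12y1 + 11y2 + 13y3 + 16y4
  subject to:
    y1 + 3y3 + y4 >= 5
    y2 + 2y3 + y4 >= 3
    y1, y2, y3, y4 >= 0

Solving the primal: x* = (4.3333, 0).
  primal value c^T x* = 21.6667.
Solving the dual: y* = (0, 0, 1.6667, 0).
  dual value b^T y* = 21.6667.
Strong duality: c^T x* = b^T y*. Confirmed.

21.6667


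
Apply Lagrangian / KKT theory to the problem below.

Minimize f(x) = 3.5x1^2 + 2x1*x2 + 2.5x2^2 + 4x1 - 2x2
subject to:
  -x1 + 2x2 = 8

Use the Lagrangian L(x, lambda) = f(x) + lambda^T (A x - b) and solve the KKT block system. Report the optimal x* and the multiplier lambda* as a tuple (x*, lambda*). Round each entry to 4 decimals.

Form the Lagrangian:
  L(x, lambda) = (1/2) x^T Q x + c^T x + lambda^T (A x - b)
Stationarity (grad_x L = 0): Q x + c + A^T lambda = 0.
Primal feasibility: A x = b.

This gives the KKT block system:
  [ Q   A^T ] [ x     ]   [-c ]
  [ A    0  ] [ lambda ] = [ b ]

Solving the linear system:
  x*      = (-2.0488, 2.9756)
  lambda* = (-4.3902)
  f(x*)   = 10.4878

x* = (-2.0488, 2.9756), lambda* = (-4.3902)


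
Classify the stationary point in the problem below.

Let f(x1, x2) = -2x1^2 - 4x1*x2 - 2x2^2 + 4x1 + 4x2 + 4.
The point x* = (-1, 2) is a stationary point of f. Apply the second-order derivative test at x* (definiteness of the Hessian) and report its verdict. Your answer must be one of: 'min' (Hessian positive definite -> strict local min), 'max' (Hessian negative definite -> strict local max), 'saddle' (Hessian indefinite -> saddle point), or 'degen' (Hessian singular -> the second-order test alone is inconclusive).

Compute the Hessian H = grad^2 f:
  H = [[-4, -4], [-4, -4]]
Verify stationarity: grad f(x*) = H x* + g = (0, 0).
Eigenvalues of H: -8, 0.
H has a zero eigenvalue (singular; negative semidefinite but not definite), so H is neither positive definite, negative definite, nor indefinite. The second-order test alone is inconclusive -> degen.
(Indeed, f is constant along the null direction of H through x*, so x* is not a strict local extremum.)

degen


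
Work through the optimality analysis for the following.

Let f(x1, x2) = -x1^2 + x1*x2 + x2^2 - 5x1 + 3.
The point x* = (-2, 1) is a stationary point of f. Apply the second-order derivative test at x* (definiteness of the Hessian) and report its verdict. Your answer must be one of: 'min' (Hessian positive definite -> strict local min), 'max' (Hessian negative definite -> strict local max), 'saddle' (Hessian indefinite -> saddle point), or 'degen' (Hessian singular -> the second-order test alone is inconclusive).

Compute the Hessian H = grad^2 f:
  H = [[-2, 1], [1, 2]]
Verify stationarity: grad f(x*) = H x* + g = (0, 0).
Eigenvalues of H: -2.2361, 2.2361.
Eigenvalues have mixed signs, so H is indefinite -> x* is a saddle point.

saddle


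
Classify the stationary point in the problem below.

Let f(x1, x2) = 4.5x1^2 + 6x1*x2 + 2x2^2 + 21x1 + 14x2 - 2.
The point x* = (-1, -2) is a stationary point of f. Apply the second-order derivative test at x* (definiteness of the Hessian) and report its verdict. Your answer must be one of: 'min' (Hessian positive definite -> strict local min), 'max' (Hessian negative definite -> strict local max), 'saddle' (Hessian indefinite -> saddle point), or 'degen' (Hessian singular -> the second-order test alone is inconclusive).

Compute the Hessian H = grad^2 f:
  H = [[9, 6], [6, 4]]
Verify stationarity: grad f(x*) = H x* + g = (0, 0).
Eigenvalues of H: 0, 13.
H has a zero eigenvalue (singular; positive semidefinite but not definite), so H is neither positive definite, negative definite, nor indefinite. The second-order test alone is inconclusive -> degen.
(Indeed, f is constant along the null direction of H through x*, so x* is not a strict local extremum.)

degen


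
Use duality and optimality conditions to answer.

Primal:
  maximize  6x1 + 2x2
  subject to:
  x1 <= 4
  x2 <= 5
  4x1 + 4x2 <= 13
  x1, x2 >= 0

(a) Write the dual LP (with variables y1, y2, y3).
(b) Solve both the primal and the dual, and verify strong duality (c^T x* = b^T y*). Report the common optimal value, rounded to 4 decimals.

The standard primal-dual pair for 'max c^T x s.t. A x <= b, x >= 0' is:
  Dual:  min b^T y  s.t.  A^T y >= c,  y >= 0.

So the dual LP is:
  minimize  4y1 + 5y2 + 13y3
  subject to:
    y1 + 4y3 >= 6
    y2 + 4y3 >= 2
    y1, y2, y3 >= 0

Solving the primal: x* = (3.25, 0).
  primal value c^T x* = 19.5.
Solving the dual: y* = (0, 0, 1.5).
  dual value b^T y* = 19.5.
Strong duality: c^T x* = b^T y*. Confirmed.

19.5


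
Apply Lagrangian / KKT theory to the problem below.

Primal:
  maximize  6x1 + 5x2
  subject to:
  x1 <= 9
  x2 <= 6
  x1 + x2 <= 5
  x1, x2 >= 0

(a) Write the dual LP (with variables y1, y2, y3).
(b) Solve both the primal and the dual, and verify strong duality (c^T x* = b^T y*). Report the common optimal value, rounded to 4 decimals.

The standard primal-dual pair for 'max c^T x s.t. A x <= b, x >= 0' is:
  Dual:  min b^T y  s.t.  A^T y >= c,  y >= 0.

So the dual LP is:
  minimize  9y1 + 6y2 + 5y3
  subject to:
    y1 + y3 >= 6
    y2 + y3 >= 5
    y1, y2, y3 >= 0

Solving the primal: x* = (5, 0).
  primal value c^T x* = 30.
Solving the dual: y* = (0, 0, 6).
  dual value b^T y* = 30.
Strong duality: c^T x* = b^T y*. Confirmed.

30


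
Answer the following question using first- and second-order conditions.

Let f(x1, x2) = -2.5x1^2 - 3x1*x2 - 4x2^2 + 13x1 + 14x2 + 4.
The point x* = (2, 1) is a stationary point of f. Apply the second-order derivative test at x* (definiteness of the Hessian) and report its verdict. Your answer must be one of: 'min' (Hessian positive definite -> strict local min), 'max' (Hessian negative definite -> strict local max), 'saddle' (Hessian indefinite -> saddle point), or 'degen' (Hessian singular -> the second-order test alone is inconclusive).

Compute the Hessian H = grad^2 f:
  H = [[-5, -3], [-3, -8]]
Verify stationarity: grad f(x*) = H x* + g = (0, 0).
Eigenvalues of H: -9.8541, -3.1459.
Both eigenvalues < 0, so H is negative definite -> x* is a strict local max.

max


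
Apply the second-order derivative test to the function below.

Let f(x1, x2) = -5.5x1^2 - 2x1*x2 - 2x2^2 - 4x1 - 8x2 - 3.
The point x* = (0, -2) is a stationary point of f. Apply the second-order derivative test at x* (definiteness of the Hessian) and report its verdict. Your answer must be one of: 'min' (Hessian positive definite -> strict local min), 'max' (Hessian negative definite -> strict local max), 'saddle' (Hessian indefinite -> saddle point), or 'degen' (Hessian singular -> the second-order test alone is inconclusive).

Compute the Hessian H = grad^2 f:
  H = [[-11, -2], [-2, -4]]
Verify stationarity: grad f(x*) = H x* + g = (0, 0).
Eigenvalues of H: -11.5311, -3.4689.
Both eigenvalues < 0, so H is negative definite -> x* is a strict local max.

max


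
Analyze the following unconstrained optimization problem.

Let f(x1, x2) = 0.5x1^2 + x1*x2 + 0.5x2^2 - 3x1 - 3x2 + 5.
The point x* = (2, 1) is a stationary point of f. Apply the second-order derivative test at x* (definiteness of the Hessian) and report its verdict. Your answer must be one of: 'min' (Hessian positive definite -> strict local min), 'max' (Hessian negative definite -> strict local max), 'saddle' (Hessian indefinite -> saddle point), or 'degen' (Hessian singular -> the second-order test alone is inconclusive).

Compute the Hessian H = grad^2 f:
  H = [[1, 1], [1, 1]]
Verify stationarity: grad f(x*) = H x* + g = (0, 0).
Eigenvalues of H: 0, 2.
H has a zero eigenvalue (singular; positive semidefinite but not definite), so H is neither positive definite, negative definite, nor indefinite. The second-order test alone is inconclusive -> degen.
(Indeed, f is constant along the null direction of H through x*, so x* is not a strict local extremum.)

degen


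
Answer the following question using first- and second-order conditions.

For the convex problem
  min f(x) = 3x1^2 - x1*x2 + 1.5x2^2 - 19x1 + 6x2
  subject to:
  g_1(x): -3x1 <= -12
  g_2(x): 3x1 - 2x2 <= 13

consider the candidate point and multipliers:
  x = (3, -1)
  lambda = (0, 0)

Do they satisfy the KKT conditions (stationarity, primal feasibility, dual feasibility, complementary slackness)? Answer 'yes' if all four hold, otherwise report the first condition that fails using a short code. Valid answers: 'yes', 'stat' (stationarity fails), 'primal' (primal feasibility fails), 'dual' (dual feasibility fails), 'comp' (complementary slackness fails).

Gradient of f: grad f(x) = Q x + c = (0, 0)
Constraint values g_i(x) = a_i^T x - b_i:
  g_1((3, -1)) = 3
  g_2((3, -1)) = -2
Stationarity residual: grad f(x) + sum_i lambda_i a_i = (0, 0)
  -> stationarity OK
Primal feasibility (all g_i <= 0): FAILS
Dual feasibility (all lambda_i >= 0): OK
Complementary slackness (lambda_i * g_i(x) = 0 for all i): OK

Verdict: the first failing condition is primal_feasibility -> primal.

primal


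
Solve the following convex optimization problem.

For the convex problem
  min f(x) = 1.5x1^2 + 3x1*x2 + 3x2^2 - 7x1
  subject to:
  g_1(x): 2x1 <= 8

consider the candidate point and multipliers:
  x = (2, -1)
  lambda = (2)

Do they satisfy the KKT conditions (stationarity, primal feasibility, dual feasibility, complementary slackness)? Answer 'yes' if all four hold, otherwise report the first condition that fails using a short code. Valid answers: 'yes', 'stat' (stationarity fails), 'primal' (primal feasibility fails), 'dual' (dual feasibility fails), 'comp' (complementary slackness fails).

Gradient of f: grad f(x) = Q x + c = (-4, 0)
Constraint values g_i(x) = a_i^T x - b_i:
  g_1((2, -1)) = -4
Stationarity residual: grad f(x) + sum_i lambda_i a_i = (0, 0)
  -> stationarity OK
Primal feasibility (all g_i <= 0): OK
Dual feasibility (all lambda_i >= 0): OK
Complementary slackness (lambda_i * g_i(x) = 0 for all i): FAILS

Verdict: the first failing condition is complementary_slackness -> comp.

comp


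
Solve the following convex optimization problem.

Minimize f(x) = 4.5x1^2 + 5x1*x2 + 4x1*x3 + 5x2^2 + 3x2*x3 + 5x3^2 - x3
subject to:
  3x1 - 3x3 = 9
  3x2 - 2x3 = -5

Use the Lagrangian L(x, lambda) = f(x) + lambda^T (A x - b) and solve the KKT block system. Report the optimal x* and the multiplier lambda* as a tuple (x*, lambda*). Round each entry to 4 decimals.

Form the Lagrangian:
  L(x, lambda) = (1/2) x^T Q x + c^T x + lambda^T (A x - b)
Stationarity (grad_x L = 0): Q x + c + A^T lambda = 0.
Primal feasibility: A x = b.

This gives the KKT block system:
  [ Q   A^T ] [ x     ]   [-c ]
  [ A    0  ] [ lambda ] = [ b ]

Solving the linear system:
  x*      = (2.4406, -2.0396, -0.5594)
  lambda* = (-3.1768, 3.2902)
  f(x*)   = 22.8008

x* = (2.4406, -2.0396, -0.5594), lambda* = (-3.1768, 3.2902)


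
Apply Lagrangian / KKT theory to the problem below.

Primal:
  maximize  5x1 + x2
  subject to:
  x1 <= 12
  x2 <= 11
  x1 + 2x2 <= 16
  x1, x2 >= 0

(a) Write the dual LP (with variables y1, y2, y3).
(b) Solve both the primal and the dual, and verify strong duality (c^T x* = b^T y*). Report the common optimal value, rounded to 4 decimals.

The standard primal-dual pair for 'max c^T x s.t. A x <= b, x >= 0' is:
  Dual:  min b^T y  s.t.  A^T y >= c,  y >= 0.

So the dual LP is:
  minimize  12y1 + 11y2 + 16y3
  subject to:
    y1 + y3 >= 5
    y2 + 2y3 >= 1
    y1, y2, y3 >= 0

Solving the primal: x* = (12, 2).
  primal value c^T x* = 62.
Solving the dual: y* = (4.5, 0, 0.5).
  dual value b^T y* = 62.
Strong duality: c^T x* = b^T y*. Confirmed.

62


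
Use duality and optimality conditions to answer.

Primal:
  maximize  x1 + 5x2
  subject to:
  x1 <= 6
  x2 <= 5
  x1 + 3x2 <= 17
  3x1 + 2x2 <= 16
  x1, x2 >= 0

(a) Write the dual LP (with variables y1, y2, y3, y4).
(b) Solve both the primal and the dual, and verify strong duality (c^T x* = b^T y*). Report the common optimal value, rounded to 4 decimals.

The standard primal-dual pair for 'max c^T x s.t. A x <= b, x >= 0' is:
  Dual:  min b^T y  s.t.  A^T y >= c,  y >= 0.

So the dual LP is:
  minimize  6y1 + 5y2 + 17y3 + 16y4
  subject to:
    y1 + y3 + 3y4 >= 1
    y2 + 3y3 + 2y4 >= 5
    y1, y2, y3, y4 >= 0

Solving the primal: x* = (2, 5).
  primal value c^T x* = 27.
Solving the dual: y* = (0, 4.3333, 0, 0.3333).
  dual value b^T y* = 27.
Strong duality: c^T x* = b^T y*. Confirmed.

27


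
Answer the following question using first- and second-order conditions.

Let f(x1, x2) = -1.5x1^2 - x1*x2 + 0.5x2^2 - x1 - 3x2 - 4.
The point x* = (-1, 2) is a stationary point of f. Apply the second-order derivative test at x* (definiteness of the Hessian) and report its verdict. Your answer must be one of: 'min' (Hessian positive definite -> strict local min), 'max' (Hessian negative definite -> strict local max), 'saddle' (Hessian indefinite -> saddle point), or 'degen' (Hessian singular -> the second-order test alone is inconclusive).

Compute the Hessian H = grad^2 f:
  H = [[-3, -1], [-1, 1]]
Verify stationarity: grad f(x*) = H x* + g = (0, 0).
Eigenvalues of H: -3.2361, 1.2361.
Eigenvalues have mixed signs, so H is indefinite -> x* is a saddle point.

saddle


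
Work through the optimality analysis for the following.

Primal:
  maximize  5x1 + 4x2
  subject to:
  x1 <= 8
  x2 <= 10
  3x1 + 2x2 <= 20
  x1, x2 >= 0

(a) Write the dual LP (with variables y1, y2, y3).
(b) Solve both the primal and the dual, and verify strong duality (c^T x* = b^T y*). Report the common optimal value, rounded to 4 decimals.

The standard primal-dual pair for 'max c^T x s.t. A x <= b, x >= 0' is:
  Dual:  min b^T y  s.t.  A^T y >= c,  y >= 0.

So the dual LP is:
  minimize  8y1 + 10y2 + 20y3
  subject to:
    y1 + 3y3 >= 5
    y2 + 2y3 >= 4
    y1, y2, y3 >= 0

Solving the primal: x* = (0, 10).
  primal value c^T x* = 40.
Solving the dual: y* = (0, 0.6667, 1.6667).
  dual value b^T y* = 40.
Strong duality: c^T x* = b^T y*. Confirmed.

40


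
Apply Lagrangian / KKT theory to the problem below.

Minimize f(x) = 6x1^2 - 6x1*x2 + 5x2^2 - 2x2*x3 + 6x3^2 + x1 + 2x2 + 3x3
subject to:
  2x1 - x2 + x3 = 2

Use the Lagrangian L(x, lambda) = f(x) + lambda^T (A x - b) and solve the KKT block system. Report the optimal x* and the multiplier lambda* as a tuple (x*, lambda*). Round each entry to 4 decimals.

Form the Lagrangian:
  L(x, lambda) = (1/2) x^T Q x + c^T x + lambda^T (A x - b)
Stationarity (grad_x L = 0): Q x + c + A^T lambda = 0.
Primal feasibility: A x = b.

This gives the KKT block system:
  [ Q   A^T ] [ x     ]   [-c ]
  [ A    0  ] [ lambda ] = [ b ]

Solving the linear system:
  x*      = (0.7525, -0.302, 0.1931)
  lambda* = (-5.9208)
  f(x*)   = 6.2847

x* = (0.7525, -0.302, 0.1931), lambda* = (-5.9208)


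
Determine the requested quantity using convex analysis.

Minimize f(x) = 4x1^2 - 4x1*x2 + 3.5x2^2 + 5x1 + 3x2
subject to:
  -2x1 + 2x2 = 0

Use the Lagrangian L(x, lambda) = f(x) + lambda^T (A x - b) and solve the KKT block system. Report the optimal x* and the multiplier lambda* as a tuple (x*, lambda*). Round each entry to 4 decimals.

Form the Lagrangian:
  L(x, lambda) = (1/2) x^T Q x + c^T x + lambda^T (A x - b)
Stationarity (grad_x L = 0): Q x + c + A^T lambda = 0.
Primal feasibility: A x = b.

This gives the KKT block system:
  [ Q   A^T ] [ x     ]   [-c ]
  [ A    0  ] [ lambda ] = [ b ]

Solving the linear system:
  x*      = (-1.1429, -1.1429)
  lambda* = (0.2143)
  f(x*)   = -4.5714

x* = (-1.1429, -1.1429), lambda* = (0.2143)


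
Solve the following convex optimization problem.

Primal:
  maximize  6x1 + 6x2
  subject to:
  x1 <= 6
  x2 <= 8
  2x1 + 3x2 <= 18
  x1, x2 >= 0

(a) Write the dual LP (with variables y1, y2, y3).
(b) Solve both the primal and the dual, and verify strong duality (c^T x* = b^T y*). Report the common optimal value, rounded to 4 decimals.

The standard primal-dual pair for 'max c^T x s.t. A x <= b, x >= 0' is:
  Dual:  min b^T y  s.t.  A^T y >= c,  y >= 0.

So the dual LP is:
  minimize  6y1 + 8y2 + 18y3
  subject to:
    y1 + 2y3 >= 6
    y2 + 3y3 >= 6
    y1, y2, y3 >= 0

Solving the primal: x* = (6, 2).
  primal value c^T x* = 48.
Solving the dual: y* = (2, 0, 2).
  dual value b^T y* = 48.
Strong duality: c^T x* = b^T y*. Confirmed.

48


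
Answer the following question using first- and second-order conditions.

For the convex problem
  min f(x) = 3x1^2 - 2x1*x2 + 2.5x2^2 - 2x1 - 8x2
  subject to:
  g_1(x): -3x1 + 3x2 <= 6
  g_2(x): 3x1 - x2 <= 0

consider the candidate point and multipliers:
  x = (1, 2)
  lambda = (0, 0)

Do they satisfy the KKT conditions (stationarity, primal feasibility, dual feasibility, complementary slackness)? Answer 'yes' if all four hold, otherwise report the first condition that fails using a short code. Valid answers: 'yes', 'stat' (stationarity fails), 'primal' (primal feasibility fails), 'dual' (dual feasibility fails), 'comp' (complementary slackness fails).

Gradient of f: grad f(x) = Q x + c = (0, 0)
Constraint values g_i(x) = a_i^T x - b_i:
  g_1((1, 2)) = -3
  g_2((1, 2)) = 1
Stationarity residual: grad f(x) + sum_i lambda_i a_i = (0, 0)
  -> stationarity OK
Primal feasibility (all g_i <= 0): FAILS
Dual feasibility (all lambda_i >= 0): OK
Complementary slackness (lambda_i * g_i(x) = 0 for all i): OK

Verdict: the first failing condition is primal_feasibility -> primal.

primal


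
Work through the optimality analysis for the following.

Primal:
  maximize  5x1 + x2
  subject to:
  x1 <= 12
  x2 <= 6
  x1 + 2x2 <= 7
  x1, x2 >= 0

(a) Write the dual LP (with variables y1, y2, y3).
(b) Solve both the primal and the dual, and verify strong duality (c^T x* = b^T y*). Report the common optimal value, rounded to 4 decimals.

The standard primal-dual pair for 'max c^T x s.t. A x <= b, x >= 0' is:
  Dual:  min b^T y  s.t.  A^T y >= c,  y >= 0.

So the dual LP is:
  minimize  12y1 + 6y2 + 7y3
  subject to:
    y1 + y3 >= 5
    y2 + 2y3 >= 1
    y1, y2, y3 >= 0

Solving the primal: x* = (7, 0).
  primal value c^T x* = 35.
Solving the dual: y* = (0, 0, 5).
  dual value b^T y* = 35.
Strong duality: c^T x* = b^T y*. Confirmed.

35


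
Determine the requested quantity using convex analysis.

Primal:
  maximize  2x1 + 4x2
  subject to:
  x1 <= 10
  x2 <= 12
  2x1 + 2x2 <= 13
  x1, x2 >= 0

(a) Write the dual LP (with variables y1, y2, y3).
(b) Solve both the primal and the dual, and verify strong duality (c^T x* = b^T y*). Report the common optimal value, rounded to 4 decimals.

The standard primal-dual pair for 'max c^T x s.t. A x <= b, x >= 0' is:
  Dual:  min b^T y  s.t.  A^T y >= c,  y >= 0.

So the dual LP is:
  minimize  10y1 + 12y2 + 13y3
  subject to:
    y1 + 2y3 >= 2
    y2 + 2y3 >= 4
    y1, y2, y3 >= 0

Solving the primal: x* = (0, 6.5).
  primal value c^T x* = 26.
Solving the dual: y* = (0, 0, 2).
  dual value b^T y* = 26.
Strong duality: c^T x* = b^T y*. Confirmed.

26


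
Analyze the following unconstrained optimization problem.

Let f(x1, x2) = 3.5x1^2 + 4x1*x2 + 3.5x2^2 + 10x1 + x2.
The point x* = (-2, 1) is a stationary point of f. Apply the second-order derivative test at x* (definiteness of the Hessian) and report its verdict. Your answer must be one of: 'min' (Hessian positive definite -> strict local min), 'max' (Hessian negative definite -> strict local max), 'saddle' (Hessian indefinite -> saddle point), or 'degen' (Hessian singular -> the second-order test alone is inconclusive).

Compute the Hessian H = grad^2 f:
  H = [[7, 4], [4, 7]]
Verify stationarity: grad f(x*) = H x* + g = (0, 0).
Eigenvalues of H: 3, 11.
Both eigenvalues > 0, so H is positive definite -> x* is a strict local min.

min


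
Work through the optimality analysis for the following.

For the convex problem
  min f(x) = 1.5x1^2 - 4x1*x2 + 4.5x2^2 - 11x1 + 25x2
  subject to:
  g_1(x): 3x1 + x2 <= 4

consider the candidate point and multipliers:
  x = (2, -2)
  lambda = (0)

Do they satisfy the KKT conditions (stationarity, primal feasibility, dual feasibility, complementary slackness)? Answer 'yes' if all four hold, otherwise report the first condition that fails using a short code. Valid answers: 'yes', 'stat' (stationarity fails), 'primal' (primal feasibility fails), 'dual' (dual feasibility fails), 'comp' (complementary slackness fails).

Gradient of f: grad f(x) = Q x + c = (3, -1)
Constraint values g_i(x) = a_i^T x - b_i:
  g_1((2, -2)) = 0
Stationarity residual: grad f(x) + sum_i lambda_i a_i = (3, -1)
  -> stationarity FAILS
Primal feasibility (all g_i <= 0): OK
Dual feasibility (all lambda_i >= 0): OK
Complementary slackness (lambda_i * g_i(x) = 0 for all i): OK

Verdict: the first failing condition is stationarity -> stat.

stat


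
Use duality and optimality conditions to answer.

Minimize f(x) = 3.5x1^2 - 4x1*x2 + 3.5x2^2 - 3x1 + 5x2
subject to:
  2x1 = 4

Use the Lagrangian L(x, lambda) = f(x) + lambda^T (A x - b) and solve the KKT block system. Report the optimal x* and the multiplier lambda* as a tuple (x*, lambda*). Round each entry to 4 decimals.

Form the Lagrangian:
  L(x, lambda) = (1/2) x^T Q x + c^T x + lambda^T (A x - b)
Stationarity (grad_x L = 0): Q x + c + A^T lambda = 0.
Primal feasibility: A x = b.

This gives the KKT block system:
  [ Q   A^T ] [ x     ]   [-c ]
  [ A    0  ] [ lambda ] = [ b ]

Solving the linear system:
  x*      = (2, 0.4286)
  lambda* = (-4.6429)
  f(x*)   = 7.3571

x* = (2, 0.4286), lambda* = (-4.6429)


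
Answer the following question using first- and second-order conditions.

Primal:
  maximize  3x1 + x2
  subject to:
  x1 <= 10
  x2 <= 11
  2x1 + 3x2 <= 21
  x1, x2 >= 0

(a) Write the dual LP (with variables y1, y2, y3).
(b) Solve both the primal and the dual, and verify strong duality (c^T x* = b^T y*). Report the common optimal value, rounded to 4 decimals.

The standard primal-dual pair for 'max c^T x s.t. A x <= b, x >= 0' is:
  Dual:  min b^T y  s.t.  A^T y >= c,  y >= 0.

So the dual LP is:
  minimize  10y1 + 11y2 + 21y3
  subject to:
    y1 + 2y3 >= 3
    y2 + 3y3 >= 1
    y1, y2, y3 >= 0

Solving the primal: x* = (10, 0.3333).
  primal value c^T x* = 30.3333.
Solving the dual: y* = (2.3333, 0, 0.3333).
  dual value b^T y* = 30.3333.
Strong duality: c^T x* = b^T y*. Confirmed.

30.3333


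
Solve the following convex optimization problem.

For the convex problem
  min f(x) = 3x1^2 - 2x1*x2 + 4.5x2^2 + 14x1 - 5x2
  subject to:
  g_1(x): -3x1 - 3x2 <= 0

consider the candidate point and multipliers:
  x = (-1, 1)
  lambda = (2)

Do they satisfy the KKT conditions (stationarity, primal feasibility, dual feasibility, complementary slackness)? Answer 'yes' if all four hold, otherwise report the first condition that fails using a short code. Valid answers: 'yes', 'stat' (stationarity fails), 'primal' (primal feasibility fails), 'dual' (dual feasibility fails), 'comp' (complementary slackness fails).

Gradient of f: grad f(x) = Q x + c = (6, 6)
Constraint values g_i(x) = a_i^T x - b_i:
  g_1((-1, 1)) = 0
Stationarity residual: grad f(x) + sum_i lambda_i a_i = (0, 0)
  -> stationarity OK
Primal feasibility (all g_i <= 0): OK
Dual feasibility (all lambda_i >= 0): OK
Complementary slackness (lambda_i * g_i(x) = 0 for all i): OK

Verdict: yes, KKT holds.

yes


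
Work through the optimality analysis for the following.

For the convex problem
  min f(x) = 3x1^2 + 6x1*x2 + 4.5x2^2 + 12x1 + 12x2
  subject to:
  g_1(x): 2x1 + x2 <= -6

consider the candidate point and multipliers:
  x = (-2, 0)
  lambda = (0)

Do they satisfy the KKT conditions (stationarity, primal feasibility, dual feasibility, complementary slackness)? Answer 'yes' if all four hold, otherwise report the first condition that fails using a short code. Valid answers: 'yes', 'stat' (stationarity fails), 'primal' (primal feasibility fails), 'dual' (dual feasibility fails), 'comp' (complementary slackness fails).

Gradient of f: grad f(x) = Q x + c = (0, 0)
Constraint values g_i(x) = a_i^T x - b_i:
  g_1((-2, 0)) = 2
Stationarity residual: grad f(x) + sum_i lambda_i a_i = (0, 0)
  -> stationarity OK
Primal feasibility (all g_i <= 0): FAILS
Dual feasibility (all lambda_i >= 0): OK
Complementary slackness (lambda_i * g_i(x) = 0 for all i): OK

Verdict: the first failing condition is primal_feasibility -> primal.

primal


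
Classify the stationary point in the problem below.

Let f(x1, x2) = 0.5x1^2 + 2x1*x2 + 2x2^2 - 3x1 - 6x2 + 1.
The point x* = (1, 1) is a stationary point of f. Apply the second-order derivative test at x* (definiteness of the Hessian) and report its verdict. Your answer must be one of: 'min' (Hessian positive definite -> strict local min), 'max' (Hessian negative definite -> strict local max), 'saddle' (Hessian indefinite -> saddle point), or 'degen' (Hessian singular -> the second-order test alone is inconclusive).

Compute the Hessian H = grad^2 f:
  H = [[1, 2], [2, 4]]
Verify stationarity: grad f(x*) = H x* + g = (0, 0).
Eigenvalues of H: 0, 5.
H has a zero eigenvalue (singular; positive semidefinite but not definite), so H is neither positive definite, negative definite, nor indefinite. The second-order test alone is inconclusive -> degen.
(Indeed, f is constant along the null direction of H through x*, so x* is not a strict local extremum.)

degen


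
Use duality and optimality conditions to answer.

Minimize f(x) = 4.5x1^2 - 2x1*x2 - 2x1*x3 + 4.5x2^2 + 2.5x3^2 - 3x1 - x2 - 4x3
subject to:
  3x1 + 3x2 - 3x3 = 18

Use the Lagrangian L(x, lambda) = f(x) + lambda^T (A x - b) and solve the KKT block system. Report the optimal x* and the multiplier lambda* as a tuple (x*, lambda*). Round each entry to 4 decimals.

Form the Lagrangian:
  L(x, lambda) = (1/2) x^T Q x + c^T x + lambda^T (A x - b)
Stationarity (grad_x L = 0): Q x + c + A^T lambda = 0.
Primal feasibility: A x = b.

This gives the KKT block system:
  [ Q   A^T ] [ x     ]   [-c ]
  [ A    0  ] [ lambda ] = [ b ]

Solving the linear system:
  x*      = (2.2662, 2.3381, -1.3957)
  lambda* = (-5.1703)
  f(x*)   = 44.7554

x* = (2.2662, 2.3381, -1.3957), lambda* = (-5.1703)


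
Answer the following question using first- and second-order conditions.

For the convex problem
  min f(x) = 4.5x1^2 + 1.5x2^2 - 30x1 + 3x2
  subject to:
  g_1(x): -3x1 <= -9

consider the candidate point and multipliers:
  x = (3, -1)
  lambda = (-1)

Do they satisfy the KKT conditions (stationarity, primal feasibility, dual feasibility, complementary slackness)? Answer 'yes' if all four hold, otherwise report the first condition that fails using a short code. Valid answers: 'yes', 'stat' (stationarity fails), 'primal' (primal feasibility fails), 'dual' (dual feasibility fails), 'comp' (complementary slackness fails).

Gradient of f: grad f(x) = Q x + c = (-3, 0)
Constraint values g_i(x) = a_i^T x - b_i:
  g_1((3, -1)) = 0
Stationarity residual: grad f(x) + sum_i lambda_i a_i = (0, 0)
  -> stationarity OK
Primal feasibility (all g_i <= 0): OK
Dual feasibility (all lambda_i >= 0): FAILS
Complementary slackness (lambda_i * g_i(x) = 0 for all i): OK

Verdict: the first failing condition is dual_feasibility -> dual.

dual


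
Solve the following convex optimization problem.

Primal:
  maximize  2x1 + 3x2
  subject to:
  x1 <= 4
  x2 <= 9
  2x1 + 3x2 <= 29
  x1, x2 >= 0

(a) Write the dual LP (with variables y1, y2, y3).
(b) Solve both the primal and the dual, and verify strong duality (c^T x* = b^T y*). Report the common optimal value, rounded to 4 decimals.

The standard primal-dual pair for 'max c^T x s.t. A x <= b, x >= 0' is:
  Dual:  min b^T y  s.t.  A^T y >= c,  y >= 0.

So the dual LP is:
  minimize  4y1 + 9y2 + 29y3
  subject to:
    y1 + 2y3 >= 2
    y2 + 3y3 >= 3
    y1, y2, y3 >= 0

Solving the primal: x* = (1, 9).
  primal value c^T x* = 29.
Solving the dual: y* = (0, 0, 1).
  dual value b^T y* = 29.
Strong duality: c^T x* = b^T y*. Confirmed.

29


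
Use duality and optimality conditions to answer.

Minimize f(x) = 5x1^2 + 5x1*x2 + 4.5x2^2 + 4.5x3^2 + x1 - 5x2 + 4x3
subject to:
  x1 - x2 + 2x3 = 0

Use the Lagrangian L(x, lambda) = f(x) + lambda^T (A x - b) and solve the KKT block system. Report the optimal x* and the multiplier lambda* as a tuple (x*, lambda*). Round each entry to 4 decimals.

Form the Lagrangian:
  L(x, lambda) = (1/2) x^T Q x + c^T x + lambda^T (A x - b)
Stationarity (grad_x L = 0): Q x + c + A^T lambda = 0.
Primal feasibility: A x = b.

This gives the KKT block system:
  [ Q   A^T ] [ x     ]   [-c ]
  [ A    0  ] [ lambda ] = [ b ]

Solving the linear system:
  x*      = (0.023, 0.261, 0.119)
  lambda* = (-2.5355)
  f(x*)   = -0.4031

x* = (0.023, 0.261, 0.119), lambda* = (-2.5355)


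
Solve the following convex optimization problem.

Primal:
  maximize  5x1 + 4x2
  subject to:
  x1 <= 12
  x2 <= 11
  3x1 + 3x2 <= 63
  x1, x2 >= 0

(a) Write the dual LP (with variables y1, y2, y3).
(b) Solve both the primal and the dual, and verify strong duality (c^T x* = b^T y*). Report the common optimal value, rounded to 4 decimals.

The standard primal-dual pair for 'max c^T x s.t. A x <= b, x >= 0' is:
  Dual:  min b^T y  s.t.  A^T y >= c,  y >= 0.

So the dual LP is:
  minimize  12y1 + 11y2 + 63y3
  subject to:
    y1 + 3y3 >= 5
    y2 + 3y3 >= 4
    y1, y2, y3 >= 0

Solving the primal: x* = (12, 9).
  primal value c^T x* = 96.
Solving the dual: y* = (1, 0, 1.3333).
  dual value b^T y* = 96.
Strong duality: c^T x* = b^T y*. Confirmed.

96


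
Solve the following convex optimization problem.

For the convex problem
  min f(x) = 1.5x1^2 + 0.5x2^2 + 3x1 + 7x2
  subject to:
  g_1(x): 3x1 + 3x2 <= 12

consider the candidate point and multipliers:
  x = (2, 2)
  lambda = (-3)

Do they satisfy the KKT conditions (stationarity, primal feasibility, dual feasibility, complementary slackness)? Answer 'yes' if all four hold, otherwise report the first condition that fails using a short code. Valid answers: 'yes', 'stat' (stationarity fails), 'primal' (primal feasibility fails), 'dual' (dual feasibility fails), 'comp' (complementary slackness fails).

Gradient of f: grad f(x) = Q x + c = (9, 9)
Constraint values g_i(x) = a_i^T x - b_i:
  g_1((2, 2)) = 0
Stationarity residual: grad f(x) + sum_i lambda_i a_i = (0, 0)
  -> stationarity OK
Primal feasibility (all g_i <= 0): OK
Dual feasibility (all lambda_i >= 0): FAILS
Complementary slackness (lambda_i * g_i(x) = 0 for all i): OK

Verdict: the first failing condition is dual_feasibility -> dual.

dual


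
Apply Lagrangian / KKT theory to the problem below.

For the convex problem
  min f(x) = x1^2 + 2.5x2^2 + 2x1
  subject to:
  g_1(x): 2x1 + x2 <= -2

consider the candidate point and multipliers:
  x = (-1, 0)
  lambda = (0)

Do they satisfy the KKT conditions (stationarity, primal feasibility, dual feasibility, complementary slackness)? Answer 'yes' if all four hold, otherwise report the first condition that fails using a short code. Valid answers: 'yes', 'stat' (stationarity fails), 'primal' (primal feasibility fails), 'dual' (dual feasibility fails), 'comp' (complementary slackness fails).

Gradient of f: grad f(x) = Q x + c = (0, 0)
Constraint values g_i(x) = a_i^T x - b_i:
  g_1((-1, 0)) = 0
Stationarity residual: grad f(x) + sum_i lambda_i a_i = (0, 0)
  -> stationarity OK
Primal feasibility (all g_i <= 0): OK
Dual feasibility (all lambda_i >= 0): OK
Complementary slackness (lambda_i * g_i(x) = 0 for all i): OK

Verdict: yes, KKT holds.

yes


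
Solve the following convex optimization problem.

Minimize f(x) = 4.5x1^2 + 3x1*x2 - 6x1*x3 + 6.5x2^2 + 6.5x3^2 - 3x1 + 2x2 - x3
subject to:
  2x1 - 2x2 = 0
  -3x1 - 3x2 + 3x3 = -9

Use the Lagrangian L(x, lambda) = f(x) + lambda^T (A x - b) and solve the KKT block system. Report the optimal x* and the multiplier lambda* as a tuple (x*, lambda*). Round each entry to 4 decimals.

Form the Lagrangian:
  L(x, lambda) = (1/2) x^T Q x + c^T x + lambda^T (A x - b)
Stationarity (grad_x L = 0): Q x + c + A^T lambda = 0.
Primal feasibility: A x = b.

This gives the KKT block system:
  [ Q   A^T ] [ x     ]   [-c ]
  [ A    0  ] [ lambda ] = [ b ]

Solving the linear system:
  x*      = (1.125, 1.125, -0.75)
  lambda* = (1.25, 5.8333)
  f(x*)   = 26.0625

x* = (1.125, 1.125, -0.75), lambda* = (1.25, 5.8333)


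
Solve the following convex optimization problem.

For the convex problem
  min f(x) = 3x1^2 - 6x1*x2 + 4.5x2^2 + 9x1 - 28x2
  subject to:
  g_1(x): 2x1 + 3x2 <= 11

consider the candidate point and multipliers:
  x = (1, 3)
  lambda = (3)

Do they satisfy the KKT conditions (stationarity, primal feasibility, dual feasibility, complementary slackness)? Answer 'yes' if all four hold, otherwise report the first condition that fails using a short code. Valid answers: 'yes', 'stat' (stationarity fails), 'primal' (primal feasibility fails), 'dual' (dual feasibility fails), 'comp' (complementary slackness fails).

Gradient of f: grad f(x) = Q x + c = (-3, -7)
Constraint values g_i(x) = a_i^T x - b_i:
  g_1((1, 3)) = 0
Stationarity residual: grad f(x) + sum_i lambda_i a_i = (3, 2)
  -> stationarity FAILS
Primal feasibility (all g_i <= 0): OK
Dual feasibility (all lambda_i >= 0): OK
Complementary slackness (lambda_i * g_i(x) = 0 for all i): OK

Verdict: the first failing condition is stationarity -> stat.

stat
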